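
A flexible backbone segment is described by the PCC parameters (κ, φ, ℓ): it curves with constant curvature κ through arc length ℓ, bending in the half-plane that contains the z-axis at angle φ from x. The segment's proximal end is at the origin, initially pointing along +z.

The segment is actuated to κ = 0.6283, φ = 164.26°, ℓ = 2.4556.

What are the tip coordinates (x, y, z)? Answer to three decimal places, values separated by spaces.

-1.489 0.420 1.591

θ = κ·ℓ = 0.6283 × 2.4556 = 1.54285 rad
ρ = (1 − cos θ)/κ = (1 − 0.02794)/0.6283 = 1.54713
z = sin θ / κ = 0.99961/0.6283 = 1.59098
x = ρ cos φ = 1.54713 × cos(164.26°) = -1.48912
y = ρ sin φ = 1.54713 × sin(164.26°) = 0.41969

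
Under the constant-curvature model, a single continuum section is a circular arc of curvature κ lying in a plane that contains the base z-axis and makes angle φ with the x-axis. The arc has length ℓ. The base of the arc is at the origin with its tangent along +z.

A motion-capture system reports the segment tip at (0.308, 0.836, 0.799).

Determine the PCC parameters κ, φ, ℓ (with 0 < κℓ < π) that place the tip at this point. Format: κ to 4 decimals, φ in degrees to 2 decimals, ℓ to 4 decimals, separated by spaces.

ρ = √(x²+y²) = √(0.308² + 0.836²) = 0.89093
φ = atan2(y, x) mod 360° = atan2(0.836, 0.308) = 69.7751°
|p|² = ρ² + z² = 0.89093² + 0.799² = 1.43216
κ = 2ρ / |p|² = 2×0.89093 / 1.43216 = 1.24418
θ = 2·atan2(ρ, z) = 2·atan2(0.89093, 0.799) = 1.67949 rad
ℓ = θ/κ = 1.67949/1.24418 = 1.34988

1.2442 69.78 1.3499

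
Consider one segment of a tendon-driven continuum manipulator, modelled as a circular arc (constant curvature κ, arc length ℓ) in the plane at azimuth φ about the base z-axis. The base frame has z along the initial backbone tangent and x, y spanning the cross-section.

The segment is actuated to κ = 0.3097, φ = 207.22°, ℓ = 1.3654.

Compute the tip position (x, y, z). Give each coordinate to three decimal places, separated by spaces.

θ = κ·ℓ = 0.3097 × 1.3654 = 0.42286 rad
ρ = (1 − cos θ)/κ = (1 − 0.91192)/0.3097 = 0.28441
z = sin θ / κ = 0.41037/0.3097 = 1.32507
x = ρ cos φ = 0.28441 × cos(207.22°) = -0.25292
y = ρ sin φ = 0.28441 × sin(207.22°) = -0.13009

-0.253 -0.130 1.325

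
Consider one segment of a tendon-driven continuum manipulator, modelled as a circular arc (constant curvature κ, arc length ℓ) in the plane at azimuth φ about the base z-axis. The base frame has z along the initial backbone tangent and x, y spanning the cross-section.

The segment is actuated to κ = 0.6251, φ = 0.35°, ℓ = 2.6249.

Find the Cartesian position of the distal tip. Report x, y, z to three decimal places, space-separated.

1.712 0.010 1.596

θ = κ·ℓ = 0.6251 × 2.6249 = 1.64082 rad
ρ = (1 − cos θ)/κ = (1 − -0.06997)/0.6251 = 1.71168
z = sin θ / κ = 0.99755/0.6251 = 1.59582
x = ρ cos φ = 1.71168 × cos(0.35°) = 1.71165
y = ρ sin φ = 1.71168 × sin(0.35°) = 0.01046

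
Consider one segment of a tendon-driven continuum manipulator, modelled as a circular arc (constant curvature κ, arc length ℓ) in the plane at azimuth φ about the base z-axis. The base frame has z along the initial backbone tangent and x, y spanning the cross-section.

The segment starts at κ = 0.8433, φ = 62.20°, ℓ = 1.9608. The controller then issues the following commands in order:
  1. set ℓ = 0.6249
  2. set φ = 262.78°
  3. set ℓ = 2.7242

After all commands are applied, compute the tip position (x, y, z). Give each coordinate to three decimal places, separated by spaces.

initial: κ=0.8433, φ=62.20°, ℓ=1.9608
cmd 1: set ℓ=0.6249 → (κ,φ,ℓ)=(0.8433,62.20°,0.6249) → tip=(0.0750,0.1423,0.5964)
cmd 2: set φ=262.78° → (κ,φ,ℓ)=(0.8433,262.78°,0.6249) → tip=(-0.0202,-0.1596,0.5964)
cmd 3: set ℓ=2.7242 → (κ,φ,ℓ)=(0.8433,262.78°,2.7242) → tip=(-0.2480,-1.9579,0.8864)

-0.248 -1.958 0.886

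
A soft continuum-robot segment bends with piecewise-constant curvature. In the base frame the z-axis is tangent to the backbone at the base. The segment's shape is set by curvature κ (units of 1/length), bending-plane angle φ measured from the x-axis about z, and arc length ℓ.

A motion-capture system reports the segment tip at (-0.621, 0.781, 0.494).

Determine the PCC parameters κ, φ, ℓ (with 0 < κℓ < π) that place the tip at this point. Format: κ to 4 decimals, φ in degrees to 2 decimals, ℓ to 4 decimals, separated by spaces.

1.6098 128.49 1.3804

ρ = √(x²+y²) = √(-0.621² + 0.781²) = 0.99780
φ = atan2(y, x) mod 360° = atan2(0.781, -0.621) = 128.4894°
|p|² = ρ² + z² = 0.99780² + 0.494² = 1.23964
κ = 2ρ / |p|² = 2×0.99780 / 1.23964 = 1.60982
θ = 2·atan2(ρ, z) = 2·atan2(0.99780, 0.494) = 2.22217 rad
ℓ = θ/κ = 2.22217/1.60982 = 1.38038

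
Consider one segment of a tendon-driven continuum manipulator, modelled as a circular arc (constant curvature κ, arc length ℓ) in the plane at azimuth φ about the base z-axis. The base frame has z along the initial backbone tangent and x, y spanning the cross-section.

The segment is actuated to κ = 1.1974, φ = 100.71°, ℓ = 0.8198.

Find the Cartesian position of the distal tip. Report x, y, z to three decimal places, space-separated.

θ = κ·ℓ = 1.1974 × 0.8198 = 0.98163 rad
ρ = (1 − cos θ)/κ = (1 − 0.55567)/1.1974 = 0.37108
z = sin θ / κ = 0.83140/1.1974 = 0.69434
x = ρ cos φ = 0.37108 × cos(100.71°) = -0.06896
y = ρ sin φ = 0.37108 × sin(100.71°) = 0.36462

-0.069 0.365 0.694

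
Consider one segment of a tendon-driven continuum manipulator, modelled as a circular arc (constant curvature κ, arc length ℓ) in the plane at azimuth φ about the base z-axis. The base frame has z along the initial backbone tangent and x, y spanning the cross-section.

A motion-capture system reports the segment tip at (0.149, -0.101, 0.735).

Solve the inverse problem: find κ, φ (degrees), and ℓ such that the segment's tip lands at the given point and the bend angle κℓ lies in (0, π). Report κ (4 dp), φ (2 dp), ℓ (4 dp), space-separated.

ρ = √(x²+y²) = √(0.149² + -0.101²) = 0.18001
φ = atan2(y, x) mod 360° = atan2(-0.101, 0.149) = 325.8685°
|p|² = ρ² + z² = 0.18001² + 0.735² = 0.57263
κ = 2ρ / |p|² = 2×0.18001 / 0.57263 = 0.62870
θ = 2·atan2(ρ, z) = 2·atan2(0.18001, 0.735) = 0.48036 rad
ℓ = θ/κ = 0.48036/0.62870 = 0.76405

0.6287 325.87 0.7640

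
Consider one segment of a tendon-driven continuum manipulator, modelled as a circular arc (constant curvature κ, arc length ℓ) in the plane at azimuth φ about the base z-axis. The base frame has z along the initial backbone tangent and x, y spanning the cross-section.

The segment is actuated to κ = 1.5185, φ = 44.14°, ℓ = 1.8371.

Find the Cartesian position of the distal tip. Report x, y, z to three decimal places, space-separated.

0.916 0.889 0.227

θ = κ·ℓ = 1.5185 × 1.8371 = 2.78964 rad
ρ = (1 − cos θ)/κ = (1 − -0.93870)/1.5185 = 1.27672
z = sin θ / κ = 0.34473/1.5185 = 0.22702
x = ρ cos φ = 1.27672 × cos(44.14°) = 0.91623
y = ρ sin φ = 1.27672 × sin(44.14°) = 0.88913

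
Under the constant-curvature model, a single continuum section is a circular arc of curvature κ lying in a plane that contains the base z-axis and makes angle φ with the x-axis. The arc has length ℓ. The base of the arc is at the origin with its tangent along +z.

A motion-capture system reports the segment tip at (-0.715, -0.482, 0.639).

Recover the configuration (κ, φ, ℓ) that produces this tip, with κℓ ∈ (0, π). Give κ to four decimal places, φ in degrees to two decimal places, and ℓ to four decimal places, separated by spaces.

1.4972 213.98 1.2464

ρ = √(x²+y²) = √(-0.715² + -0.482²) = 0.86229
φ = atan2(y, x) mod 360° = atan2(-0.482, -0.715) = 213.9849°
|p|² = ρ² + z² = 0.86229² + 0.639² = 1.15187
κ = 2ρ / |p|² = 2×0.86229 / 1.15187 = 1.49721
θ = 2·atan2(ρ, z) = 2·atan2(0.86229, 0.639) = 1.86610 rad
ℓ = θ/κ = 1.86610/1.49721 = 1.24639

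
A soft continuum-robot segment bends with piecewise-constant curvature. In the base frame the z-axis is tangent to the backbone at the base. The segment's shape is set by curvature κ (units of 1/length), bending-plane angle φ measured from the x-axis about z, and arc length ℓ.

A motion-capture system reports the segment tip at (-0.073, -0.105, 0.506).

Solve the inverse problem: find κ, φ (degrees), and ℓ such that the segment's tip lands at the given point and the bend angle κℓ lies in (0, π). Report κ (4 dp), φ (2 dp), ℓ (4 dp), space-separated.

0.9390 235.19 0.5273

ρ = √(x²+y²) = √(-0.073² + -0.105²) = 0.12788
φ = atan2(y, x) mod 360° = atan2(-0.105, -0.073) = 235.1915°
|p|² = ρ² + z² = 0.12788² + 0.506² = 0.27239
κ = 2ρ / |p|² = 2×0.12788 / 0.27239 = 0.93897
θ = 2·atan2(ρ, z) = 2·atan2(0.12788, 0.506) = 0.49510 rad
ℓ = θ/κ = 0.49510/0.93897 = 0.52728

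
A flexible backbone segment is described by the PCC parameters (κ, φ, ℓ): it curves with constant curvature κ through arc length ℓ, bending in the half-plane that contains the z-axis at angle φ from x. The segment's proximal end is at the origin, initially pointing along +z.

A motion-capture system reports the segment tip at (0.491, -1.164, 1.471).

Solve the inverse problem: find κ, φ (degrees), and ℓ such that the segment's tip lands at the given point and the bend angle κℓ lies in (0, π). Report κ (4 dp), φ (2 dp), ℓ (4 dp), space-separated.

0.6720 292.87 2.1118

ρ = √(x²+y²) = √(0.491² + -1.164²) = 1.26332
φ = atan2(y, x) mod 360° = atan2(-1.164, 0.491) = 292.8711°
|p|² = ρ² + z² = 1.26332² + 1.471² = 3.75982
κ = 2ρ / |p|² = 2×1.26332 / 3.75982 = 0.67201
θ = 2·atan2(ρ, z) = 2·atan2(1.26332, 1.471) = 1.41918 rad
ℓ = θ/κ = 1.41918/0.67201 = 2.11184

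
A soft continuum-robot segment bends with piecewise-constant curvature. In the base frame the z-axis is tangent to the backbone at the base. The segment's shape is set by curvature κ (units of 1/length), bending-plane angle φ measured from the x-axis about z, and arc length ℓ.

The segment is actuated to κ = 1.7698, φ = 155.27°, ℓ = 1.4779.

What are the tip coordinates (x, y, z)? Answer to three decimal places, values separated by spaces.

-0.957 0.441 0.284

θ = κ·ℓ = 1.7698 × 1.4779 = 2.61559 rad
ρ = (1 − cos θ)/κ = (1 − -0.86482)/1.7698 = 1.05369
z = sin θ / κ = 0.50208/1.7698 = 0.28369
x = ρ cos φ = 1.05369 × cos(155.27°) = -0.95705
y = ρ sin φ = 1.05369 × sin(155.27°) = 0.44080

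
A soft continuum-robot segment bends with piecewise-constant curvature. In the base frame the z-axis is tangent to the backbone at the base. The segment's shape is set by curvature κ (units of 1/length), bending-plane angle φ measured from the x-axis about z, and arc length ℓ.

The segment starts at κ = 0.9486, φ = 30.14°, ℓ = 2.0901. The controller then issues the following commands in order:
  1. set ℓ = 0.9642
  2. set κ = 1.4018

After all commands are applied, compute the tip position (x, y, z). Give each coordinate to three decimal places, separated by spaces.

0.483 0.280 0.696

initial: κ=0.9486, φ=30.14°, ℓ=2.0901
cmd 1: set ℓ=0.9642 → (κ,φ,ℓ)=(0.9486,30.14°,0.9642) → tip=(0.3555,0.2064,0.8353)
cmd 2: set κ=1.4018 → (κ,φ,ℓ)=(1.4018,30.14°,0.9642) → tip=(0.4828,0.2803,0.6963)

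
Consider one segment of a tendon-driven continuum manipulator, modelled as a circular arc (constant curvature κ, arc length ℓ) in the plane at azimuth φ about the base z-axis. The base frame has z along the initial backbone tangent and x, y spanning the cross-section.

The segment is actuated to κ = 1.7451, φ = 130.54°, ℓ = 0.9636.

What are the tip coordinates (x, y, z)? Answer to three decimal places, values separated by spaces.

-0.414 0.484 0.570

θ = κ·ℓ = 1.7451 × 0.9636 = 1.68158 rad
ρ = (1 − cos θ)/κ = (1 − -0.11056)/1.7451 = 0.63639
z = sin θ / κ = 0.99387/1.7451 = 0.56952
x = ρ cos φ = 0.63639 × cos(130.54°) = -0.41364
y = ρ sin φ = 0.63639 × sin(130.54°) = 0.48362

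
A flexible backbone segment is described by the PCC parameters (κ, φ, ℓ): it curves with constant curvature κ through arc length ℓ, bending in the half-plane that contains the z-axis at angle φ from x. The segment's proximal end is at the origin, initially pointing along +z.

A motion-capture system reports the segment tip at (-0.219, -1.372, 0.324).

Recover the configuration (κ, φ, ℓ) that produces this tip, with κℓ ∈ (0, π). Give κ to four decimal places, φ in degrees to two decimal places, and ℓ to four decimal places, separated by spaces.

ρ = √(x²+y²) = √(-0.219² + -1.372²) = 1.38937
φ = atan2(y, x) mod 360° = atan2(-1.372, -0.219) = 260.9309°
|p|² = ρ² + z² = 1.38937² + 0.324² = 2.03532
κ = 2ρ / |p|² = 2×1.38937 / 2.03532 = 1.36526
θ = 2·atan2(ρ, z) = 2·atan2(1.38937, 0.324) = 2.68338 rad
ℓ = θ/κ = 2.68338/1.36526 = 1.96548

1.3653 260.93 1.9655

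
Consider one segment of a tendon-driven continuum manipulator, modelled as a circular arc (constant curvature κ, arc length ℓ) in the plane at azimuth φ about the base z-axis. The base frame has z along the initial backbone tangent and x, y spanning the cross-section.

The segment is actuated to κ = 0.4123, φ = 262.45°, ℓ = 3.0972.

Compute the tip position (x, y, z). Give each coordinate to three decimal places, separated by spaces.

-0.226 -1.708 2.321

θ = κ·ℓ = 0.4123 × 3.0972 = 1.27698 rad
ρ = (1 − cos θ)/κ = (1 − 0.28961)/0.4123 = 1.72299
z = sin θ / κ = 0.95714/0.4123 = 2.32148
x = ρ cos φ = 1.72299 × cos(262.45°) = -0.22639
y = ρ sin φ = 1.72299 × sin(262.45°) = -1.70805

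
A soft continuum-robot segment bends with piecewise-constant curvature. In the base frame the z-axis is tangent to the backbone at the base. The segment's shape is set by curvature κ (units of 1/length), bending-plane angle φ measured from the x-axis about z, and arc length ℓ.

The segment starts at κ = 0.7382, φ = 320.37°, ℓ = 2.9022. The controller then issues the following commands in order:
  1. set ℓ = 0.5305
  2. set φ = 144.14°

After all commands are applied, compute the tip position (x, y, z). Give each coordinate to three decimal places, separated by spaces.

initial: κ=0.7382, φ=320.37°, ℓ=2.9022
cmd 1: set ℓ=0.5305 → (κ,φ,ℓ)=(0.7382,320.37°,0.5305) → tip=(0.0790,-0.0654,0.5170)
cmd 2: set φ=144.14° → (κ,φ,ℓ)=(0.7382,144.14°,0.5305) → tip=(-0.0831,0.0601,0.5170)

-0.083 0.060 0.517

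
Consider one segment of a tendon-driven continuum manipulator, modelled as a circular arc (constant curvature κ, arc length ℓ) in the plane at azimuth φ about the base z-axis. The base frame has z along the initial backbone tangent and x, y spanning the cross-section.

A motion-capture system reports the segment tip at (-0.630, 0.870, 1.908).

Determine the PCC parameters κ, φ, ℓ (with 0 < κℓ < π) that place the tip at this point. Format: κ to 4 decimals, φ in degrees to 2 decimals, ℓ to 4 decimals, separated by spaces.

0.4481 125.91 2.2886

ρ = √(x²+y²) = √(-0.630² + 0.870²) = 1.07415
φ = atan2(y, x) mod 360° = atan2(0.870, -0.630) = 125.9097°
|p|² = ρ² + z² = 1.07415² + 1.908² = 4.79426
κ = 2ρ / |p|² = 2×1.07415 / 4.79426 = 0.44810
θ = 2·atan2(ρ, z) = 2·atan2(1.07415, 1.908) = 1.02550 rad
ℓ = θ/κ = 1.02550/0.44810 = 2.28855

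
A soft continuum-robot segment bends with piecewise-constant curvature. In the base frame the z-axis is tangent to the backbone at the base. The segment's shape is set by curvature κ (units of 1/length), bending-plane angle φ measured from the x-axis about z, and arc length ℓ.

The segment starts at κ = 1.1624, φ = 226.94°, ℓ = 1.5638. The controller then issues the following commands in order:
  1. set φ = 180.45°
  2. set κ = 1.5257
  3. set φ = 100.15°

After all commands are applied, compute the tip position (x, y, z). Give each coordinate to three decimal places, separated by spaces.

initial: κ=1.1624, φ=226.94°, ℓ=1.5638
cmd 1: set φ=180.45° → (κ,φ,ℓ)=(1.1624,180.45°,1.5638) → tip=(-1.0706,-0.0084,0.8342)
cmd 2: set κ=1.5257 → (κ,φ,ℓ)=(1.5257,180.45°,1.5638) → tip=(-1.1324,-0.0089,0.4495)
cmd 3: set φ=100.15° → (κ,φ,ℓ)=(1.5257,100.15°,1.5638) → tip=(-0.1996,1.1147,0.4495)

-0.200 1.115 0.449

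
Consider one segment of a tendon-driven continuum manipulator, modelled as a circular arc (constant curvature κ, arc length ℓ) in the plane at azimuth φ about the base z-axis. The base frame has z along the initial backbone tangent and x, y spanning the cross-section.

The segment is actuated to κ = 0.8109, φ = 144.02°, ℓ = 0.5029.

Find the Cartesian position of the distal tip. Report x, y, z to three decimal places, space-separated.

θ = κ·ℓ = 0.8109 × 0.5029 = 0.40780 rad
ρ = (1 − cos θ)/κ = (1 − 0.91799)/0.8109 = 0.10113
z = sin θ / κ = 0.39659/0.8109 = 0.48908
x = ρ cos φ = 0.10113 × cos(144.02°) = -0.08184
y = ρ sin φ = 0.10113 × sin(144.02°) = 0.05941

-0.082 0.059 0.489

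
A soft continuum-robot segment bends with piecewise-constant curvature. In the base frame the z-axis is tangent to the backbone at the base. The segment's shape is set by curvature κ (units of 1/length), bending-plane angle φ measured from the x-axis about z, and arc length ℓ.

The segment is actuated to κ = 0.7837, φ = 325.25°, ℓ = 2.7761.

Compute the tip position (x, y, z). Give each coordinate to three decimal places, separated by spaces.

1.645 -1.141 1.050

θ = κ·ℓ = 0.7837 × 2.7761 = 2.17563 rad
ρ = (1 − cos θ)/κ = (1 − -0.56862)/0.7837 = 2.00156
z = sin θ / κ = 0.82260/0.7837 = 1.04963
x = ρ cos φ = 2.00156 × cos(325.25°) = 1.64458
y = ρ sin φ = 2.00156 × sin(325.25°) = -1.14088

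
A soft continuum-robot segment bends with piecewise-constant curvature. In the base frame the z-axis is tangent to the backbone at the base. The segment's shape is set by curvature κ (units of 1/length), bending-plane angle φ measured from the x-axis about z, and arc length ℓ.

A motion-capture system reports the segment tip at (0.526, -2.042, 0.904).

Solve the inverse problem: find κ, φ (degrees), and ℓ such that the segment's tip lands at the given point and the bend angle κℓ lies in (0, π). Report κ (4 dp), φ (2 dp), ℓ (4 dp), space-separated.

ρ = √(x²+y²) = √(0.526² + -2.042²) = 2.10866
φ = atan2(y, x) mod 360° = atan2(-2.042, 0.526) = 284.4448°
|p|² = ρ² + z² = 2.10866² + 0.904² = 5.26366
κ = 2ρ / |p|² = 2×2.10866 / 5.26366 = 0.80121
θ = 2·atan2(ρ, z) = 2·atan2(2.10866, 0.904) = 2.33158 rad
ℓ = θ/κ = 2.33158/0.80121 = 2.91005

0.8012 284.44 2.9101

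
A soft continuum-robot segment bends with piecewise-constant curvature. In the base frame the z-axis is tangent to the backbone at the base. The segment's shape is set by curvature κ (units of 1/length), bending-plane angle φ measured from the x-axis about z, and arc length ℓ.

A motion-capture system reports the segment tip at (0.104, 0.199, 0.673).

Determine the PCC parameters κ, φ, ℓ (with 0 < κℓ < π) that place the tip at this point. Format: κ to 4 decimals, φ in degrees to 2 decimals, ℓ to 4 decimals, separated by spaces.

0.8922 62.41 0.7219

ρ = √(x²+y²) = √(0.104² + 0.199²) = 0.22454
φ = atan2(y, x) mod 360° = atan2(0.199, 0.104) = 62.4078°
|p|² = ρ² + z² = 0.22454² + 0.673² = 0.50335
κ = 2ρ / |p|² = 2×0.22454 / 0.50335 = 0.89218
θ = 2·atan2(ρ, z) = 2·atan2(0.22454, 0.673) = 0.64405 rad
ℓ = θ/κ = 0.64405/0.89218 = 0.72188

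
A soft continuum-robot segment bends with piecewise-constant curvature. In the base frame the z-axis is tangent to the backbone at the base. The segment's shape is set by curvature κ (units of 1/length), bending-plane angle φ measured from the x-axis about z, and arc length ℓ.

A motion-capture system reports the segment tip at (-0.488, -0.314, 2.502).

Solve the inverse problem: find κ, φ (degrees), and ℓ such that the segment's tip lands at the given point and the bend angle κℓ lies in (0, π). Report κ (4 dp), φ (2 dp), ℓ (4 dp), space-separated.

ρ = √(x²+y²) = √(-0.488² + -0.314²) = 0.58029
φ = atan2(y, x) mod 360° = atan2(-0.314, -0.488) = 212.7590°
|p|² = ρ² + z² = 0.58029² + 2.502² = 6.59674
κ = 2ρ / |p|² = 2×0.58029 / 6.59674 = 0.17593
θ = 2·atan2(ρ, z) = 2·atan2(0.58029, 2.502) = 0.45580 rad
ℓ = θ/κ = 0.45580/0.17593 = 2.59078

0.1759 212.76 2.5908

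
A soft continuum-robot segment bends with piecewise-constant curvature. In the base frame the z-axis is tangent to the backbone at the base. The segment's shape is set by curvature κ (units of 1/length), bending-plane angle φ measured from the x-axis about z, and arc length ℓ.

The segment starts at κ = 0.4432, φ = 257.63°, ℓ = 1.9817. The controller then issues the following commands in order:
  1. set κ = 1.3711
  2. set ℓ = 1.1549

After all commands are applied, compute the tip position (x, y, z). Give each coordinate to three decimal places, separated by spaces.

-0.158 -0.721 0.729

initial: κ=0.4432, φ=257.63°, ℓ=1.9817
cmd 1: set κ=1.3711 → (κ,φ,ℓ)=(1.3711,257.63°,1.9817) → tip=(-0.2986,-1.3616,0.3004)
cmd 2: set ℓ=1.1549 → (κ,φ,ℓ)=(1.3711,257.63°,1.1549) → tip=(-0.1582,-0.7214,0.7293)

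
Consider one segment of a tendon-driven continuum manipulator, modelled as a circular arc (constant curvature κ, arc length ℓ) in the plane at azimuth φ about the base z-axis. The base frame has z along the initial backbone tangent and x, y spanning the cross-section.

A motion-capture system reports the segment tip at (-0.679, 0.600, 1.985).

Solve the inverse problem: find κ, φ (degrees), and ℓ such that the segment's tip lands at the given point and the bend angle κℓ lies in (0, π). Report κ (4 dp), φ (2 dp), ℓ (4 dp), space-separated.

0.3806 138.53 2.2502

ρ = √(x²+y²) = √(-0.679² + 0.600²) = 0.90611
φ = atan2(y, x) mod 360° = atan2(0.600, -0.679) = 138.5345°
|p|² = ρ² + z² = 0.90611² + 1.985² = 4.76127
κ = 2ρ / |p|² = 2×0.90611 / 4.76127 = 0.38062
θ = 2·atan2(ρ, z) = 2·atan2(0.90611, 1.985) = 0.85646 rad
ℓ = θ/κ = 0.85646/0.38062 = 2.25018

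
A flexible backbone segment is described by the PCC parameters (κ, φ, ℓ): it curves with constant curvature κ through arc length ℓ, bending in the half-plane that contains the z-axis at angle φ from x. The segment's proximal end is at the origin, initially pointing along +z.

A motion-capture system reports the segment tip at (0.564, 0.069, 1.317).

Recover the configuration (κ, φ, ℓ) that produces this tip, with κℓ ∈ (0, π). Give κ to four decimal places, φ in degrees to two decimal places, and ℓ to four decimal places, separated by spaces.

ρ = √(x²+y²) = √(0.564² + 0.069²) = 0.56821
φ = atan2(y, x) mod 360° = atan2(0.069, 0.564) = 6.9749°
|p|² = ρ² + z² = 0.56821² + 1.317² = 2.05735
κ = 2ρ / |p|² = 2×0.56821 / 2.05735 = 0.55237
θ = 2·atan2(ρ, z) = 2·atan2(0.56821, 1.317) = 0.81462 rad
ℓ = θ/κ = 0.81462/0.55237 = 1.47479

0.5524 6.97 1.4748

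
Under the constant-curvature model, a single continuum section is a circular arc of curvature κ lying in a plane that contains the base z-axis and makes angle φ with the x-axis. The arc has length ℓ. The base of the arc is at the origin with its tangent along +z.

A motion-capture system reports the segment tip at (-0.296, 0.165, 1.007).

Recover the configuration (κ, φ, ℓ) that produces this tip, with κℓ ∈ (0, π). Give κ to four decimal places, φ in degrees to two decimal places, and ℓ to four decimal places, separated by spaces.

0.6004 150.86 1.0814

ρ = √(x²+y²) = √(-0.296² + 0.165²) = 0.33888
φ = atan2(y, x) mod 360° = atan2(0.165, -0.296) = 150.8633°
|p|² = ρ² + z² = 0.33888² + 1.007² = 1.12889
κ = 2ρ / |p|² = 2×0.33888 / 1.12889 = 0.60038
θ = 2·atan2(ρ, z) = 2·atan2(0.33888, 1.007) = 0.64924 rad
ℓ = θ/κ = 0.64924/0.60038 = 1.08139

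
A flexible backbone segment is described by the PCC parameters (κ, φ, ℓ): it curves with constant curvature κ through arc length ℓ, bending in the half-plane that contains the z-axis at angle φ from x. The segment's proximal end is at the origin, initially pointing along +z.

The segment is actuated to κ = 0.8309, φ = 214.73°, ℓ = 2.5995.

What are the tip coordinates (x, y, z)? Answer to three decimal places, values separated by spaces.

-1.539 -1.067 1.001

θ = κ·ℓ = 0.8309 × 2.5995 = 2.15992 rad
ρ = (1 − cos θ)/κ = (1 − -0.55564)/0.8309 = 1.87223
z = sin θ / κ = 0.83143/0.8309 = 1.00063
x = ρ cos φ = 1.87223 × cos(214.73°) = -1.53868
y = ρ sin φ = 1.87223 × sin(214.73°) = -1.06663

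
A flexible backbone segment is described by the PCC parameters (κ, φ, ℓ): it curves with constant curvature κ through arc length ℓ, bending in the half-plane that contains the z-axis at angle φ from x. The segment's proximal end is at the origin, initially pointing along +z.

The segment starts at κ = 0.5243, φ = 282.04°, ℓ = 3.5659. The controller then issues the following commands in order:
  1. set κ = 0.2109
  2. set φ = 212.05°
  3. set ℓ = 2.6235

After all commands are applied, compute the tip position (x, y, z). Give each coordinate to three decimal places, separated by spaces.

-0.600 -0.375 2.492

initial: κ=0.5243, φ=282.04°, ℓ=3.5659
cmd 1: set κ=0.2109 → (κ,φ,ℓ)=(0.2109,282.04°,3.5659) → tip=(0.2668,-1.2507,3.2391)
cmd 2: set φ=212.05° → (κ,φ,ℓ)=(0.2109,212.05°,3.5659) → tip=(-1.0839,-0.6786,3.2391)
cmd 3: set ℓ=2.6235 → (κ,φ,ℓ)=(0.2109,212.05°,2.6235) → tip=(-0.5996,-0.3754,2.4917)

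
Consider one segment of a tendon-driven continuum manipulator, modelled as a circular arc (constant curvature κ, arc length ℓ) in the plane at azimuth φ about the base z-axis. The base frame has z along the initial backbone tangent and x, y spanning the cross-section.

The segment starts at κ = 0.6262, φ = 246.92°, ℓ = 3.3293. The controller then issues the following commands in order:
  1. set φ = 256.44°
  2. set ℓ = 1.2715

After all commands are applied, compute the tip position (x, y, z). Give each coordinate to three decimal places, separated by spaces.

-0.113 -0.467 1.141

initial: κ=0.6262, φ=246.92°, ℓ=3.3293
cmd 1: set φ=256.44° → (κ,φ,ℓ)=(0.6262,256.44°,3.3293) → tip=(-0.5585,-2.3157,1.3906)
cmd 2: set ℓ=1.2715 → (κ,φ,ℓ)=(0.6262,256.44°,1.2715) → tip=(-0.1125,-0.4666,1.1413)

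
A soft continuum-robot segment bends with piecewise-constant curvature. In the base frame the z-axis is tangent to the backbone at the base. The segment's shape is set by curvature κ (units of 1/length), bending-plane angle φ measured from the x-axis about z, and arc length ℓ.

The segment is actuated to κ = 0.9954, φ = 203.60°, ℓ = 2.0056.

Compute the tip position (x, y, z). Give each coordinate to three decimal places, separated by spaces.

θ = κ·ℓ = 0.9954 × 2.0056 = 1.99637 rad
ρ = (1 − cos θ)/κ = (1 − -0.41285)/0.9954 = 1.41938
z = sin θ / κ = 0.91080/0.9954 = 0.91501
x = ρ cos φ = 1.41938 × cos(203.60°) = -1.30066
y = ρ sin φ = 1.41938 × sin(203.60°) = -0.56825

-1.301 -0.568 0.915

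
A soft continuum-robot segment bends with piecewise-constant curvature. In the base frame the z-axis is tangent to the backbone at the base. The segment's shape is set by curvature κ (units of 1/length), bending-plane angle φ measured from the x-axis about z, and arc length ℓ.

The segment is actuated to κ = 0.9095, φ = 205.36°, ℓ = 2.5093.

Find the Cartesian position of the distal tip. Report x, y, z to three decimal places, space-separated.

-1.642 -0.778 0.833

θ = κ·ℓ = 0.9095 × 2.5093 = 2.28221 rad
ρ = (1 − cos θ)/κ = (1 − -0.65290)/0.9095 = 1.81738
z = sin θ / κ = 0.75744/0.9095 = 0.83281
x = ρ cos φ = 1.81738 × cos(205.36°) = -1.64224
y = ρ sin φ = 1.81738 × sin(205.36°) = -0.77839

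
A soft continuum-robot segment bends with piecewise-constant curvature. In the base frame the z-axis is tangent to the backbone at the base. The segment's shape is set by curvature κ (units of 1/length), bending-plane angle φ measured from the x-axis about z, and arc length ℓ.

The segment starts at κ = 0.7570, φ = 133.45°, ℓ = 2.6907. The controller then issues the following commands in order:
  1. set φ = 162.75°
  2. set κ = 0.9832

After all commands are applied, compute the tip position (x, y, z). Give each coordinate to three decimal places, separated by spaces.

initial: κ=0.7570, φ=133.45°, ℓ=2.6907
cmd 1: set φ=162.75° → (κ,φ,ℓ)=(0.7570,162.75°,2.6907) → tip=(-1.8285,0.5678,1.1801)
cmd 2: set κ=0.9832 → (κ,φ,ℓ)=(0.9832,162.75°,2.6907) → tip=(-1.8256,0.5669,0.4841)

-1.826 0.567 0.484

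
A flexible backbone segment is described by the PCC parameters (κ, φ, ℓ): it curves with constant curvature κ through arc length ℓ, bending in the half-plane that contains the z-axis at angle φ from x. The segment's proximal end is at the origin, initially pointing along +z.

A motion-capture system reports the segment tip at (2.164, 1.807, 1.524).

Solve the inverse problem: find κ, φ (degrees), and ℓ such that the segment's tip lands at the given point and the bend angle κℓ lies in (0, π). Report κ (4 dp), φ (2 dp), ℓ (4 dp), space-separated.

0.5490 39.86 3.9171

ρ = √(x²+y²) = √(2.164² + 1.807²) = 2.81925
φ = atan2(y, x) mod 360° = atan2(1.807, 2.164) = 39.8628°
|p|² = ρ² + z² = 2.81925² + 1.524² = 10.27072
κ = 2ρ / |p|² = 2×2.81925 / 10.27072 = 0.54899
θ = 2·atan2(ρ, z) = 2·atan2(2.81925, 1.524) = 2.15044 rad
ℓ = θ/κ = 2.15044/0.54899 = 3.91711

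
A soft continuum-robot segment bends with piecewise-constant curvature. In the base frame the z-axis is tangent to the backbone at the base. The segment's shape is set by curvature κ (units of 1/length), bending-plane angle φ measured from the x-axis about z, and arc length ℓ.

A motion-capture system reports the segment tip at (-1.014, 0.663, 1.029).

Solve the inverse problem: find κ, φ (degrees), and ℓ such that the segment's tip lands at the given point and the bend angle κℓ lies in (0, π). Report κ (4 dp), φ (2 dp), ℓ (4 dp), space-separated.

ρ = √(x²+y²) = √(-1.014² + 0.663²) = 1.21151
φ = atan2(y, x) mod 360° = atan2(0.663, -1.014) = 146.8215°
|p|² = ρ² + z² = 1.21151² + 1.029² = 2.52661
κ = 2ρ / |p|² = 2×1.21151 / 2.52661 = 0.95900
θ = 2·atan2(ρ, z) = 2·atan2(1.21151, 1.029) = 1.73336 rad
ℓ = θ/κ = 1.73336/0.95900 = 1.80746

0.9590 146.82 1.8075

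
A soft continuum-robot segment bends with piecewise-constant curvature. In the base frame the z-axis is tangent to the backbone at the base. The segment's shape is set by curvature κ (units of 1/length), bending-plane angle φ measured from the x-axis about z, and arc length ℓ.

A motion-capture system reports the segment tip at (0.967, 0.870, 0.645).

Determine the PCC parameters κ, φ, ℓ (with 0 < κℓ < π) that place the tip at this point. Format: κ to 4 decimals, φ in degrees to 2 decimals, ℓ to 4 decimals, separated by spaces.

ρ = √(x²+y²) = √(0.967² + 0.870²) = 1.30076
φ = atan2(y, x) mod 360° = atan2(0.870, 0.967) = 41.9774°
|p|² = ρ² + z² = 1.30076² + 0.645² = 2.10801
κ = 2ρ / |p|² = 2×1.30076 / 2.10801 = 1.23411
θ = 2·atan2(ρ, z) = 2·atan2(1.30076, 0.645) = 2.22093 rad
ℓ = θ/κ = 2.22093/1.23411 = 1.79961

1.2341 41.98 1.7996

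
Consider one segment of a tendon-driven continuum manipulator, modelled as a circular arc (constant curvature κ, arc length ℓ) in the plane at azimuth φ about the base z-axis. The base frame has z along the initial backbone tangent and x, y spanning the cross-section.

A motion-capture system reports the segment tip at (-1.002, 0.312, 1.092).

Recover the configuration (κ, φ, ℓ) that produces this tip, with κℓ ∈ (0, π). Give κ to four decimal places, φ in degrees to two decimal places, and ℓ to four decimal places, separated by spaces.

ρ = √(x²+y²) = √(-1.002² + 0.312²) = 1.04945
φ = atan2(y, x) mod 360° = atan2(0.312, -1.002) = 162.7046°
|p|² = ρ² + z² = 1.04945² + 1.092² = 2.29381
κ = 2ρ / |p|² = 2×1.04945 / 2.29381 = 0.91503
θ = 2·atan2(ρ, z) = 2·atan2(1.04945, 1.092) = 1.53106 rad
ℓ = θ/κ = 1.53106/0.91503 = 1.67324

0.9150 162.70 1.6732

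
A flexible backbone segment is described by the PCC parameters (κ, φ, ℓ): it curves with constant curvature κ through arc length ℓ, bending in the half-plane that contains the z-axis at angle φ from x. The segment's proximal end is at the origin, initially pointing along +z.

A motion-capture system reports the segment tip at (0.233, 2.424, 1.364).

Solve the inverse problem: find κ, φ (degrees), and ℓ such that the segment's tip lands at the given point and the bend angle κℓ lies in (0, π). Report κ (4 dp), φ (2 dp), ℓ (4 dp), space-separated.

ρ = √(x²+y²) = √(0.233² + 2.424²) = 2.43517
φ = atan2(y, x) mod 360° = atan2(2.424, 0.233) = 84.5095°
|p|² = ρ² + z² = 2.43517² + 1.364² = 7.79056
κ = 2ρ / |p|² = 2×2.43517 / 7.79056 = 0.62516
θ = 2·atan2(ρ, z) = 2·atan2(2.43517, 1.364) = 2.12043 rad
ℓ = θ/κ = 2.12043/0.62516 = 3.39182

0.6252 84.51 3.3918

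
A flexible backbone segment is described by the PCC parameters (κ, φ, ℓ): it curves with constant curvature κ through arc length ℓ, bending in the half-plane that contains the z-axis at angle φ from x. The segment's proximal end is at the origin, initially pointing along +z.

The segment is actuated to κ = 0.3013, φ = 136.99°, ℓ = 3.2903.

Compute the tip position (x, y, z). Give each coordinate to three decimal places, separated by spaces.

θ = κ·ℓ = 0.3013 × 3.2903 = 0.99137 rad
ρ = (1 − cos θ)/κ = (1 − 0.54755)/0.3013 = 1.50167
z = sin θ / κ = 0.83678/0.3013 = 2.77722
x = ρ cos φ = 1.50167 × cos(136.99°) = -1.09807
y = ρ sin φ = 1.50167 × sin(136.99°) = 1.02433

-1.098 1.024 2.777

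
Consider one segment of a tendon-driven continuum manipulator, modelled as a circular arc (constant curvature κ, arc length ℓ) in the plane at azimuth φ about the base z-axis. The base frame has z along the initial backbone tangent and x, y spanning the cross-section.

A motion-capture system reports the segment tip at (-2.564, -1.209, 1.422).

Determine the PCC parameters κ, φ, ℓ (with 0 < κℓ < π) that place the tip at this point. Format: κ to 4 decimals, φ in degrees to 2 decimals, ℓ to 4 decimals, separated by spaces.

0.5637 205.25 3.9236

ρ = √(x²+y²) = √(-2.564² + -1.209²) = 2.83474
φ = atan2(y, x) mod 360° = atan2(-1.209, -2.564) = 205.2452°
|p|² = ρ² + z² = 2.83474² + 1.422² = 10.05786
κ = 2ρ / |p|² = 2×2.83474 / 10.05786 = 0.56369
θ = 2·atan2(ρ, z) = 2·atan2(2.83474, 1.422) = 2.21169 rad
ℓ = θ/κ = 2.21169/0.56369 = 3.92361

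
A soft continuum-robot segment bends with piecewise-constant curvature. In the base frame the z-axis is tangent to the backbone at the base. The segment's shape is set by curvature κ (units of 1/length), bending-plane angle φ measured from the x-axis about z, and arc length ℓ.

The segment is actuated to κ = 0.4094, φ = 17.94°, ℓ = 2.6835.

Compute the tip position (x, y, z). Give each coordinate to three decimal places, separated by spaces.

1.267 0.410 2.175

θ = κ·ℓ = 0.4094 × 2.6835 = 1.09862 rad
ρ = (1 − cos θ)/κ = (1 − 0.45482)/0.4094 = 1.33165
z = sin θ / κ = 0.89058/0.4094 = 2.17534
x = ρ cos φ = 1.33165 × cos(17.94°) = 1.26691
y = ρ sin φ = 1.33165 × sin(17.94°) = 0.41018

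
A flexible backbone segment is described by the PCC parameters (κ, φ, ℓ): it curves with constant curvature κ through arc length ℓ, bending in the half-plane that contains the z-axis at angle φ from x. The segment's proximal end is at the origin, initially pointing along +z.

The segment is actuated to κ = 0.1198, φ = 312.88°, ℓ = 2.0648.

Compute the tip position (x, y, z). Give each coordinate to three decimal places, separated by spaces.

0.173 -0.186 2.044

θ = κ·ℓ = 0.1198 × 2.0648 = 0.24736 rad
ρ = (1 − cos θ)/κ = (1 − 0.96956)/0.1198 = 0.25408
z = sin θ / κ = 0.24485/0.1198 = 2.04381
x = ρ cos φ = 0.25408 × cos(312.88°) = 0.17289
y = ρ sin φ = 0.25408 × sin(312.88°) = -0.18618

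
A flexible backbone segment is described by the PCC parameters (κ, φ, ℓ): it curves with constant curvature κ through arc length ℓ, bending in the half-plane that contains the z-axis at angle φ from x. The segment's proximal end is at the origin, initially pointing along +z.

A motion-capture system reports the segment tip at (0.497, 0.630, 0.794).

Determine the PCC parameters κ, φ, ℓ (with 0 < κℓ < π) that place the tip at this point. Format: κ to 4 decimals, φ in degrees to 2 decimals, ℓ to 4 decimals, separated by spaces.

ρ = √(x²+y²) = √(0.497² + 0.630²) = 0.80244
φ = atan2(y, x) mod 360° = atan2(0.630, 0.497) = 51.7305°
|p|² = ρ² + z² = 0.80244² + 0.794² = 1.27435
κ = 2ρ / |p|² = 2×0.80244 / 1.27435 = 1.25938
θ = 2·atan2(ρ, z) = 2·atan2(0.80244, 0.794) = 1.58137 rad
ℓ = θ/κ = 1.58137/1.25938 = 1.25568

1.2594 51.73 1.2557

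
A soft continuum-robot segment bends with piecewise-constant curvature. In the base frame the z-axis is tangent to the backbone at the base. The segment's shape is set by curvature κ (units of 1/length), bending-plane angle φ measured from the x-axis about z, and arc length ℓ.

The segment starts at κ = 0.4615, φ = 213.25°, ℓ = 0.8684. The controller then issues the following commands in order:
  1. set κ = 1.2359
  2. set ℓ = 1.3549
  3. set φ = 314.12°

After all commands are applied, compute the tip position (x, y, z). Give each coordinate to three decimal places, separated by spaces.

0.622 -0.641 0.805

initial: κ=0.4615, φ=213.25°, ℓ=0.8684
cmd 1: set κ=1.2359 → (κ,φ,ℓ)=(1.2359,213.25°,0.8684) → tip=(-0.3537,-0.2319,0.7110)
cmd 2: set ℓ=1.3549 → (κ,φ,ℓ)=(1.2359,213.25°,1.3549) → tip=(-0.7467,-0.4896,0.8048)
cmd 3: set φ=314.12° → (κ,φ,ℓ)=(1.2359,314.12°,1.3549) → tip=(0.6216,-0.6410,0.8048)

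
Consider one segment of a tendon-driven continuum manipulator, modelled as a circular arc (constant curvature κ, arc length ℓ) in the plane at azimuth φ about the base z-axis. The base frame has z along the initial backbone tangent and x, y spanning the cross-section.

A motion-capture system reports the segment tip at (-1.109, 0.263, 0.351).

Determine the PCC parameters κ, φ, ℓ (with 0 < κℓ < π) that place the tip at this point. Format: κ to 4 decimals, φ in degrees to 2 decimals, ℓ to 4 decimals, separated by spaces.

1.6028 166.66 1.5873

ρ = √(x²+y²) = √(-1.109² + 0.263²) = 1.13976
φ = atan2(y, x) mod 360° = atan2(0.263, -1.109) = 166.6587°
|p|² = ρ² + z² = 1.13976² + 0.351² = 1.42225
κ = 2ρ / |p|² = 2×1.13976 / 1.42225 = 1.60275
θ = 2·atan2(ρ, z) = 2·atan2(1.13976, 0.351) = 2.54411 rad
ℓ = θ/κ = 2.54411/1.60275 = 1.58733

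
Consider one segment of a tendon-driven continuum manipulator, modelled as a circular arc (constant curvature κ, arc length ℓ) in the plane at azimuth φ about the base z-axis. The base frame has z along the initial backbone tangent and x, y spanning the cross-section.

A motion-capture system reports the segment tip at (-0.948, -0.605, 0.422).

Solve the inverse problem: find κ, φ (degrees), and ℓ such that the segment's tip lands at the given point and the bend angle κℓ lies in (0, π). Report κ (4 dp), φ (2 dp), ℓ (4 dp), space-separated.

1.5589 212.55 1.5547

ρ = √(x²+y²) = √(-0.948² + -0.605²) = 1.12460
φ = atan2(y, x) mod 360° = atan2(-0.605, -0.948) = 212.5454°
|p|² = ρ² + z² = 1.12460² + 0.422² = 1.44281
κ = 2ρ / |p|² = 2×1.12460 / 1.44281 = 1.55890
θ = 2·atan2(ρ, z) = 2·atan2(1.12460, 0.422) = 2.42362 rad
ℓ = θ/κ = 2.42362/1.55890 = 1.55470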